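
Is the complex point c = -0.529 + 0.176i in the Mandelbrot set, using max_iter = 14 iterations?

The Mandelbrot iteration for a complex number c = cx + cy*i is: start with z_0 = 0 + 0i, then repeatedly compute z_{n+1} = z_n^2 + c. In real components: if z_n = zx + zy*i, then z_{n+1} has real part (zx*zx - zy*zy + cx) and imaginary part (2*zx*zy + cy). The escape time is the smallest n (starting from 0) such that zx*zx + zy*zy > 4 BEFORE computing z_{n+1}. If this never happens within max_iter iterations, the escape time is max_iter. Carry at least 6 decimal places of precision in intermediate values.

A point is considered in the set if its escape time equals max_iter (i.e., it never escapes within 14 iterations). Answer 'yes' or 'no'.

z_0 = 0 + 0i, c = -0.5290 + 0.1760i
Iter 1: z = -0.5290 + 0.1760i, |z|^2 = 0.3108
Iter 2: z = -0.2801 + -0.0102i, |z|^2 = 0.0786
Iter 3: z = -0.4506 + 0.1817i, |z|^2 = 0.2361
Iter 4: z = -0.3590 + 0.0122i, |z|^2 = 0.1290
Iter 5: z = -0.4003 + 0.1672i, |z|^2 = 0.1882
Iter 6: z = -0.3967 + 0.0421i, |z|^2 = 0.1592
Iter 7: z = -0.3734 + 0.1426i, |z|^2 = 0.1597
Iter 8: z = -0.4099 + 0.0695i, |z|^2 = 0.1729
Iter 9: z = -0.3658 + 0.1190i, |z|^2 = 0.1480
Iter 10: z = -0.4093 + 0.0889i, |z|^2 = 0.1755
Iter 11: z = -0.3693 + 0.1032i, |z|^2 = 0.1471
Iter 12: z = -0.4032 + 0.0998i, |z|^2 = 0.1726
Iter 13: z = -0.3764 + 0.0955i, |z|^2 = 0.1508
Did not escape in 14 iterations → in set

Answer: yes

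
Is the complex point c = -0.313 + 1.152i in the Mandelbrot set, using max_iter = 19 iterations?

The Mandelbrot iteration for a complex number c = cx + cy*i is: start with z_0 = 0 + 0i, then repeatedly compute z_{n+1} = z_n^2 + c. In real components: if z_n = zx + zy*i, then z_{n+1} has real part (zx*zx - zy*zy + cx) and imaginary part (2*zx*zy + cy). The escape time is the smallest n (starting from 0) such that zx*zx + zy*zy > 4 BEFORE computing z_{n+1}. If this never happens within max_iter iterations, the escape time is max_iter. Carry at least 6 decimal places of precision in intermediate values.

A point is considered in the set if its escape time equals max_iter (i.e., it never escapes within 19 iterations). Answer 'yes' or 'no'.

Answer: no

Derivation:
z_0 = 0 + 0i, c = -0.3130 + 1.1520i
Iter 1: z = -0.3130 + 1.1520i, |z|^2 = 1.4251
Iter 2: z = -1.5421 + 0.4308i, |z|^2 = 2.5638
Iter 3: z = 1.8796 + -0.1769i, |z|^2 = 3.5640
Iter 4: z = 3.1884 + 0.4872i, |z|^2 = 10.4035
Escaped at iteration 4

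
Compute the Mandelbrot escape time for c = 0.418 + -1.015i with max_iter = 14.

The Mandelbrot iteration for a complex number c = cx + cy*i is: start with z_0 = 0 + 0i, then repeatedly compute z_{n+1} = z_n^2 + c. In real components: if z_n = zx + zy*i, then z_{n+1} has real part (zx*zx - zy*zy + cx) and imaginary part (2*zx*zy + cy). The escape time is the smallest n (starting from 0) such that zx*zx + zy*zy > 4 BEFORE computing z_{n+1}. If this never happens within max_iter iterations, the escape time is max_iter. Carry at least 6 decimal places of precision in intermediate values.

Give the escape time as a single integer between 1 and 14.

Answer: 3

Derivation:
z_0 = 0 + 0i, c = 0.4180 + -1.0150i
Iter 1: z = 0.4180 + -1.0150i, |z|^2 = 1.2049
Iter 2: z = -0.4375 + -1.8635i, |z|^2 = 3.6642
Iter 3: z = -2.8634 + 0.6156i, |z|^2 = 8.5779
Escaped at iteration 3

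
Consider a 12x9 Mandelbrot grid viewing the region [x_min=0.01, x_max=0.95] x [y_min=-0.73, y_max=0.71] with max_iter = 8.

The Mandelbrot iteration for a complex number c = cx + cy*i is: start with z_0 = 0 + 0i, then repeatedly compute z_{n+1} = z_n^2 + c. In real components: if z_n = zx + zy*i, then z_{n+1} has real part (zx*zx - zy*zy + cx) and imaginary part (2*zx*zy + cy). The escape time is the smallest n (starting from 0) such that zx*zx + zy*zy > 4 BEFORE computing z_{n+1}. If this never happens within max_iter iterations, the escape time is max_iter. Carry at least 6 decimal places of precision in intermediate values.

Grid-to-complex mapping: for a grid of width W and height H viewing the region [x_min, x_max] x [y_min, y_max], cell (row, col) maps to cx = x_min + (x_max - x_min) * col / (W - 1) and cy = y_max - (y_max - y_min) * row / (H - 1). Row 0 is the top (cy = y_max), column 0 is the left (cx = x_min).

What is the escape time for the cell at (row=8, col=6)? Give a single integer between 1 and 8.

z_0 = 0 + 0i, c = 0.5227 + -0.7300i
Iter 1: z = 0.5227 + -0.7300i, |z|^2 = 0.8061
Iter 2: z = 0.2631 + -1.4932i, |z|^2 = 2.2988
Iter 3: z = -1.6377 + -1.5156i, |z|^2 = 4.9790
Escaped at iteration 3

Answer: 3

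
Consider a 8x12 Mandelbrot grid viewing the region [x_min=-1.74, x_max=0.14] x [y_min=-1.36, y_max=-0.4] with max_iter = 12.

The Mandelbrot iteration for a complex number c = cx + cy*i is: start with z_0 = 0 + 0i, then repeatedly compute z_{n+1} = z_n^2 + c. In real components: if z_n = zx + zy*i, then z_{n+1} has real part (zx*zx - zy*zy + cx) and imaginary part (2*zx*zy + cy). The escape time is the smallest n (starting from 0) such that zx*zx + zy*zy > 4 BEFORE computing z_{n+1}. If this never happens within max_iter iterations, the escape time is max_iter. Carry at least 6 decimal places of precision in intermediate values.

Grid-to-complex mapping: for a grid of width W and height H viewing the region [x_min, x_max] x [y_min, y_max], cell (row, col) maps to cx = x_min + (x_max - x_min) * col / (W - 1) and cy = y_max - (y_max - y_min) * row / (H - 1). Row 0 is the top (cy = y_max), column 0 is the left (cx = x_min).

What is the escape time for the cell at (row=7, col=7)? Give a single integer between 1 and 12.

Answer: 4

Derivation:
z_0 = 0 + 0i, c = 0.1400 + -1.0109i
Iter 1: z = 0.1400 + -1.0109i, |z|^2 = 1.0415
Iter 2: z = -0.8623 + -1.2940i, |z|^2 = 2.4180
Iter 3: z = -0.7907 + 1.2208i, |z|^2 = 2.1155
Iter 4: z = -0.7250 + -2.9415i, |z|^2 = 9.1778
Escaped at iteration 4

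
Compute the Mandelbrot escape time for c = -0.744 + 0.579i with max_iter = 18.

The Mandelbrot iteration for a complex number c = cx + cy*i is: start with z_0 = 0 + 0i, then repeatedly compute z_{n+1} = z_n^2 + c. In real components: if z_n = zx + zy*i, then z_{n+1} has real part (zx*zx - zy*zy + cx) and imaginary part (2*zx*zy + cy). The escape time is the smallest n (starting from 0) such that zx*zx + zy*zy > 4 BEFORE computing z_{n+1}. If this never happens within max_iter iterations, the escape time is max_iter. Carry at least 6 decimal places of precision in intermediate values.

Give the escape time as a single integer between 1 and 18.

Answer: 6

Derivation:
z_0 = 0 + 0i, c = -0.7440 + 0.5790i
Iter 1: z = -0.7440 + 0.5790i, |z|^2 = 0.8888
Iter 2: z = -0.5257 + -0.2826i, |z|^2 = 0.3562
Iter 3: z = -0.5475 + 0.8761i, |z|^2 = 1.0672
Iter 4: z = -1.2118 + -0.3803i, |z|^2 = 1.6130
Iter 5: z = 0.5798 + 1.5006i, |z|^2 = 2.5879
Iter 6: z = -2.6595 + 2.3192i, |z|^2 = 12.4516
Escaped at iteration 6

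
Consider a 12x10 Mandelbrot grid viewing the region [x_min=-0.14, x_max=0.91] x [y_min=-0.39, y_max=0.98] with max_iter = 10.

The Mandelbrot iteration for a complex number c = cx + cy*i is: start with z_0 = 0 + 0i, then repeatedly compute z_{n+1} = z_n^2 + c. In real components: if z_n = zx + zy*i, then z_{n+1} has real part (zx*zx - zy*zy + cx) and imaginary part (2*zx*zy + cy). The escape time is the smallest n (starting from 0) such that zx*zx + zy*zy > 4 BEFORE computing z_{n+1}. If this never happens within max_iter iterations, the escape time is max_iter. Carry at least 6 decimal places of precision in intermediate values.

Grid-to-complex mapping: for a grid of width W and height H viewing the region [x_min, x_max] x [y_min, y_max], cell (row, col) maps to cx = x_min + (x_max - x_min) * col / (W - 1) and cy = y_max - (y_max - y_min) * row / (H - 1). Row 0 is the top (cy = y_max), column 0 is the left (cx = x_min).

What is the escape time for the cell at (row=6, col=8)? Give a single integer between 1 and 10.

z_0 = 0 + 0i, c = 0.6236 + 0.0667i
Iter 1: z = 0.6236 + 0.0667i, |z|^2 = 0.3934
Iter 2: z = 1.0081 + 0.1498i, |z|^2 = 1.0387
Iter 3: z = 1.6175 + 0.3687i, |z|^2 = 2.7522
Iter 4: z = 3.1039 + 1.2595i, |z|^2 = 11.2207
Escaped at iteration 4

Answer: 4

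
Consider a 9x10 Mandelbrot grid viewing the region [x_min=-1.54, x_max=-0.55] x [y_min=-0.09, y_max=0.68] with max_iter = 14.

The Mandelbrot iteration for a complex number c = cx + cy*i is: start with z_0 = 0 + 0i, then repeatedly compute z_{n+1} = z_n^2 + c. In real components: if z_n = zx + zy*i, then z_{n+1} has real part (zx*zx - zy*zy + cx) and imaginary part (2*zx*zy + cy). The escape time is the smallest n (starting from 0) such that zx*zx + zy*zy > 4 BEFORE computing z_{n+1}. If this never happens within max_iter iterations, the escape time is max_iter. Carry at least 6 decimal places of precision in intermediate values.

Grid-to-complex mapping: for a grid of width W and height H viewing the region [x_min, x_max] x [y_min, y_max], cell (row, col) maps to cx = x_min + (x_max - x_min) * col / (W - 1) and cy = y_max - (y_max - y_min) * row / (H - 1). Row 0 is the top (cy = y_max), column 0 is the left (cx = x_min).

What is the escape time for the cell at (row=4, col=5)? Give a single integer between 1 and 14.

Answer: 9

Derivation:
z_0 = 0 + 0i, c = -0.9213 + 0.3378i
Iter 1: z = -0.9213 + 0.3378i, |z|^2 = 0.9628
Iter 2: z = -0.1866 + -0.2846i, |z|^2 = 0.1158
Iter 3: z = -0.9674 + 0.4440i, |z|^2 = 1.1330
Iter 4: z = -0.1825 + -0.5213i, |z|^2 = 0.3051
Iter 5: z = -1.1597 + 0.5281i, |z|^2 = 1.6237
Iter 6: z = 0.1447 + -0.8870i, |z|^2 = 0.8077
Iter 7: z = -1.6871 + 0.0810i, |z|^2 = 2.8529
Iter 8: z = 1.9185 + 0.0643i, |z|^2 = 3.6848
Iter 9: z = 2.7553 + 0.5846i, |z|^2 = 7.9332
Escaped at iteration 9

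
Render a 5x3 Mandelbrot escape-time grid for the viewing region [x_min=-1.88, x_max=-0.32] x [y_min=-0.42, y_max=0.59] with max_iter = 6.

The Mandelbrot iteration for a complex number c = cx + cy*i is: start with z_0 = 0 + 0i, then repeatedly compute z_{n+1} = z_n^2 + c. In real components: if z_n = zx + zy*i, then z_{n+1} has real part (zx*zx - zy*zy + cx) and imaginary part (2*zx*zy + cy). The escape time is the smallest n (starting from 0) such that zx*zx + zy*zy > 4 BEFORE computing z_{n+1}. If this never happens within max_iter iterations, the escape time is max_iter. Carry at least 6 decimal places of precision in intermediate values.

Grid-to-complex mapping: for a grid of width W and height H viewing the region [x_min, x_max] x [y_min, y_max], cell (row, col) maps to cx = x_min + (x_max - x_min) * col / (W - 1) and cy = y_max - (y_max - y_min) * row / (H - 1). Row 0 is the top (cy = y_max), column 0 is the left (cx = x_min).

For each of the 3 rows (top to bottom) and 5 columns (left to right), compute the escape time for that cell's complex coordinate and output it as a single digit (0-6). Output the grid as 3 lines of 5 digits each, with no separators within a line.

(row=0, col=0): c = -1.8800 + 0.5900i → escape time 2
(row=0, col=1): c = -1.4900 + 0.5900i → escape time 3
(row=0, col=2): c = -1.1000 + 0.5900i → escape time 4
(row=0, col=3): c = -0.7100 + 0.5900i → escape time 6
(row=0, col=4): c = -0.3200 + 0.5900i → escape time 6
(row=1, col=0): c = -1.8800 + 0.0850i → escape time 4
(row=1, col=1): c = -1.4900 + 0.0850i → escape time 6
(row=1, col=2): c = -1.1000 + 0.0850i → escape time 6
(row=1, col=3): c = -0.7100 + 0.0850i → escape time 6
(row=1, col=4): c = -0.3200 + 0.0850i → escape time 6
(row=2, col=0): c = -1.8800 + -0.4200i → escape time 3
(row=2, col=1): c = -1.4900 + -0.4200i → escape time 4
(row=2, col=2): c = -1.1000 + -0.4200i → escape time 6
(row=2, col=3): c = -0.7100 + -0.4200i → escape time 6
(row=2, col=4): c = -0.3200 + -0.4200i → escape time 6

Answer: 23466
46666
34666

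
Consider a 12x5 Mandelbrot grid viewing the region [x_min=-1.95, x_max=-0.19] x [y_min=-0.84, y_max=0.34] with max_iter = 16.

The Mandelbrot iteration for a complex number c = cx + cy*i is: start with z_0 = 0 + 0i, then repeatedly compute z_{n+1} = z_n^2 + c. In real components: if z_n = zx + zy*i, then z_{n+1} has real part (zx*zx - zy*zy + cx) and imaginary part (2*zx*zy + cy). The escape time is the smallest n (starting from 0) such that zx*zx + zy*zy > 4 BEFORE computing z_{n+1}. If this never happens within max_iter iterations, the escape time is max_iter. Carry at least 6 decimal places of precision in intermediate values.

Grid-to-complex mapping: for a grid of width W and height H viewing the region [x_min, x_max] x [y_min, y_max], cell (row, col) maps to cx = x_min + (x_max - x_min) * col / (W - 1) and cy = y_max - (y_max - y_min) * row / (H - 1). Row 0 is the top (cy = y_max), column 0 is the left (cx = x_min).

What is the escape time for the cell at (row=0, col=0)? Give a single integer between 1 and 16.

z_0 = 0 + 0i, c = -1.9500 + 0.3400i
Iter 1: z = -1.9500 + 0.3400i, |z|^2 = 3.9181
Iter 2: z = 1.7369 + -0.9860i, |z|^2 = 3.9890
Iter 3: z = 0.0946 + -3.0852i, |z|^2 = 9.5272
Escaped at iteration 3

Answer: 3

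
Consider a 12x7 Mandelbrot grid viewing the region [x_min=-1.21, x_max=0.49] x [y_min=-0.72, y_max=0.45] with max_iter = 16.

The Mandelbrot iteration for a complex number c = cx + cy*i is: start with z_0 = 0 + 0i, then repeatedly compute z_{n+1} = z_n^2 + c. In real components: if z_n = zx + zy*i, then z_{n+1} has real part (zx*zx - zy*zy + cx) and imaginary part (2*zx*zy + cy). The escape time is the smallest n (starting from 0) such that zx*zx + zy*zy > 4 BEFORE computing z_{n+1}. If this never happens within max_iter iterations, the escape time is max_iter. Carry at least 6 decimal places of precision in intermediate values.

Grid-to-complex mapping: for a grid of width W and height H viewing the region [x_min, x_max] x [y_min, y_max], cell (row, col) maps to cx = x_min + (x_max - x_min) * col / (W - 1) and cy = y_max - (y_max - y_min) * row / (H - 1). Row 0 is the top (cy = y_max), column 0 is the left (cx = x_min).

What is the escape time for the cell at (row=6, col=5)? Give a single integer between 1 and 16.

z_0 = 0 + 0i, c = -0.4373 + -0.7200i
Iter 1: z = -0.4373 + -0.7200i, |z|^2 = 0.7096
Iter 2: z = -0.7645 + -0.0903i, |z|^2 = 0.5926
Iter 3: z = 0.1390 + -0.5819i, |z|^2 = 0.3579
Iter 4: z = -0.7566 + -0.8817i, |z|^2 = 1.3498
Iter 5: z = -0.6424 + 0.6142i, |z|^2 = 0.7898
Iter 6: z = -0.4019 + -1.5090i, |z|^2 = 2.4387
Iter 7: z = -2.5530 + 0.4929i, |z|^2 = 6.7605
Escaped at iteration 7

Answer: 7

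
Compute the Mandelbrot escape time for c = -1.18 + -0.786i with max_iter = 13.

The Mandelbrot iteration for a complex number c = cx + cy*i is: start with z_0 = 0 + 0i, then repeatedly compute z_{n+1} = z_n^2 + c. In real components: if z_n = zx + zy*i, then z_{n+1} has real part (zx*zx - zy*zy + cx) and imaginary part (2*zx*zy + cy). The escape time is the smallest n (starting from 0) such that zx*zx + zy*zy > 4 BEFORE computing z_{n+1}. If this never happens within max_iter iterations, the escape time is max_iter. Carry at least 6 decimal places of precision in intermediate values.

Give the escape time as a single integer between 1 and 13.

z_0 = 0 + 0i, c = -1.1800 + -0.7860i
Iter 1: z = -1.1800 + -0.7860i, |z|^2 = 2.0102
Iter 2: z = -0.4054 + 1.0690i, |z|^2 = 1.3070
Iter 3: z = -2.1583 + -1.6527i, |z|^2 = 7.3898
Escaped at iteration 3

Answer: 3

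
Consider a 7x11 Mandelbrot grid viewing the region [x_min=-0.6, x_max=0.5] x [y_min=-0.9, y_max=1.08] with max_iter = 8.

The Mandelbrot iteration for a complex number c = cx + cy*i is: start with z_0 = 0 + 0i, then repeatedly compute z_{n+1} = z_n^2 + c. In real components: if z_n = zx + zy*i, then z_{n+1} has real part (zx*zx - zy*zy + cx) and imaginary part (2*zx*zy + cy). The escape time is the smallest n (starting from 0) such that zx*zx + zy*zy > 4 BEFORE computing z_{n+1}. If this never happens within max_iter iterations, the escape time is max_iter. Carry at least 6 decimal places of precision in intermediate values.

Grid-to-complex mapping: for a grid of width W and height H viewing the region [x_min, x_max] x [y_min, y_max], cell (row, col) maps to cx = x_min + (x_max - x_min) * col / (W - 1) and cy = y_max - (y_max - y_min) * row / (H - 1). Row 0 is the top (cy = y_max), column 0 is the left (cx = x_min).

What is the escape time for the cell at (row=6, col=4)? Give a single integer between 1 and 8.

z_0 = 0 + 0i, c = 0.1333 + -0.1080i
Iter 1: z = 0.1333 + -0.1080i, |z|^2 = 0.0294
Iter 2: z = 0.1394 + -0.1368i, |z|^2 = 0.0382
Iter 3: z = 0.1341 + -0.1462i, |z|^2 = 0.0393
Iter 4: z = 0.1299 + -0.1472i, |z|^2 = 0.0386
Iter 5: z = 0.1286 + -0.1463i, |z|^2 = 0.0379
Iter 6: z = 0.1285 + -0.1456i, |z|^2 = 0.0377
Iter 7: z = 0.1286 + -0.1454i, |z|^2 = 0.0377

Answer: 8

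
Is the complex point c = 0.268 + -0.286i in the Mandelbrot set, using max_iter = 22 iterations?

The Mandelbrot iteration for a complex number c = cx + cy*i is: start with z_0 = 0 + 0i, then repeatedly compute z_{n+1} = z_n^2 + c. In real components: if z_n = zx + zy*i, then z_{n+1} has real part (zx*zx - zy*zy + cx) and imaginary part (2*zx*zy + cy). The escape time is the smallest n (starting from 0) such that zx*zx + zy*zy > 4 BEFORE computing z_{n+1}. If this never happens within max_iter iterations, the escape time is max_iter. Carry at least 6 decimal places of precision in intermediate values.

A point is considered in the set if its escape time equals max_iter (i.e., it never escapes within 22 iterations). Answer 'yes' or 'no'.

z_0 = 0 + 0i, c = 0.2680 + -0.2860i
Iter 1: z = 0.2680 + -0.2860i, |z|^2 = 0.1536
Iter 2: z = 0.2580 + -0.4393i, |z|^2 = 0.2596
Iter 3: z = 0.1416 + -0.5127i, |z|^2 = 0.2829
Iter 4: z = 0.0252 + -0.4312i, |z|^2 = 0.1866
Iter 5: z = 0.0827 + -0.3077i, |z|^2 = 0.1015
Iter 6: z = 0.1801 + -0.3369i, |z|^2 = 0.1460
Iter 7: z = 0.1870 + -0.4074i, |z|^2 = 0.2009
Iter 8: z = 0.1370 + -0.4383i, |z|^2 = 0.2109
Iter 9: z = 0.0946 + -0.4061i, |z|^2 = 0.1739
Iter 10: z = 0.1120 + -0.3629i, |z|^2 = 0.1442
Iter 11: z = 0.1489 + -0.3673i, |z|^2 = 0.1571
Iter 12: z = 0.1552 + -0.3954i, |z|^2 = 0.1804
Iter 13: z = 0.1358 + -0.4088i, |z|^2 = 0.1855
Iter 14: z = 0.1194 + -0.3970i, |z|^2 = 0.1719
Iter 15: z = 0.1246 + -0.3808i, |z|^2 = 0.1605
Iter 16: z = 0.1386 + -0.3809i, |z|^2 = 0.1643
Iter 17: z = 0.1421 + -0.3916i, |z|^2 = 0.1735
Iter 18: z = 0.1349 + -0.3973i, |z|^2 = 0.1760
Iter 19: z = 0.1284 + -0.3932i, |z|^2 = 0.1711
Iter 20: z = 0.1299 + -0.3869i, |z|^2 = 0.1666
Iter 21: z = 0.1352 + -0.3865i, |z|^2 = 0.1677
Did not escape in 22 iterations → in set

Answer: yes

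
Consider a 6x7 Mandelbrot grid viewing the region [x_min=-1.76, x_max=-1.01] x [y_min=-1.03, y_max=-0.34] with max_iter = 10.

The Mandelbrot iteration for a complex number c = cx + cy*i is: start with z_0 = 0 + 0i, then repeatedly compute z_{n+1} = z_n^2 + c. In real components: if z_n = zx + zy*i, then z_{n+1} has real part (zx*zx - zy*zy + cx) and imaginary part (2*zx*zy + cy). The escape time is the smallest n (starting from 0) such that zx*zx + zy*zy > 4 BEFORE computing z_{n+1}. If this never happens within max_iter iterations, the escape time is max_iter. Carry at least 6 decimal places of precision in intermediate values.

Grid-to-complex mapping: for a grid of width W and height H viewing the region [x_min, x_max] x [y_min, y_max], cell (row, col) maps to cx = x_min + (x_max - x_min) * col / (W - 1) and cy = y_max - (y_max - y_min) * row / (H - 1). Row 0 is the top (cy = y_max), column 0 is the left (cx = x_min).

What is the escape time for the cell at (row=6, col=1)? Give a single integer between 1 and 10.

Answer: 2

Derivation:
z_0 = 0 + 0i, c = -1.6100 + -1.0300i
Iter 1: z = -1.6100 + -1.0300i, |z|^2 = 3.6530
Iter 2: z = -0.0788 + 2.2866i, |z|^2 = 5.2347
Escaped at iteration 2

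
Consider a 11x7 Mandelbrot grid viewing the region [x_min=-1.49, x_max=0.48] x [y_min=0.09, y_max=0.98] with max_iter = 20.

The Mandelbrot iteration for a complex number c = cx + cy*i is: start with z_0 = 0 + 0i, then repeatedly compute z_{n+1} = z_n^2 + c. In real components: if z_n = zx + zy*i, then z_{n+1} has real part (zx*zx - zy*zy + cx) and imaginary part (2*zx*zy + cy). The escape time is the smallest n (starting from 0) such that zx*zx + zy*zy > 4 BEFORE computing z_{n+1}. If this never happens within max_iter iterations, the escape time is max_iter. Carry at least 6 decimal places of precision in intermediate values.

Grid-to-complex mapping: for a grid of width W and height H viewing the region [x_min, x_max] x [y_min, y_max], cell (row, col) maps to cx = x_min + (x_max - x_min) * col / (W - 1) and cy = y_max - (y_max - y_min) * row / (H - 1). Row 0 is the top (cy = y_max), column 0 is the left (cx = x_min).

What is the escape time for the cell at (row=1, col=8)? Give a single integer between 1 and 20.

Answer: 6

Derivation:
z_0 = 0 + 0i, c = 0.0860 + 0.8317i
Iter 1: z = 0.0860 + 0.8317i, |z|^2 = 0.6991
Iter 2: z = -0.5983 + 0.9747i, |z|^2 = 1.3080
Iter 3: z = -0.5061 + -0.3346i, |z|^2 = 0.3681
Iter 4: z = 0.2302 + 1.1704i, |z|^2 = 1.4228
Iter 5: z = -1.2308 + 1.3705i, |z|^2 = 3.3933
Iter 6: z = -0.2774 + -2.5421i, |z|^2 = 6.5392
Escaped at iteration 6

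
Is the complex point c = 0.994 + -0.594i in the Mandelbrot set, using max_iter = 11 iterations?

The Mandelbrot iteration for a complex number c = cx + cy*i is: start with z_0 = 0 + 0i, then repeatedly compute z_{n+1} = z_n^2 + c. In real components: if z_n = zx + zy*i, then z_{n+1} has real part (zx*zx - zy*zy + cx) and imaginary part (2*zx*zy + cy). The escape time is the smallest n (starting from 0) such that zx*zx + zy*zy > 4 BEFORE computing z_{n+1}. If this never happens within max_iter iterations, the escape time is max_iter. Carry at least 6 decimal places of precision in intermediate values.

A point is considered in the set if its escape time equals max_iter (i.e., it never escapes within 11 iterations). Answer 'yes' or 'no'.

Answer: no

Derivation:
z_0 = 0 + 0i, c = 0.9940 + -0.5940i
Iter 1: z = 0.9940 + -0.5940i, |z|^2 = 1.3409
Iter 2: z = 1.6292 + -1.7749i, |z|^2 = 5.8045
Escaped at iteration 2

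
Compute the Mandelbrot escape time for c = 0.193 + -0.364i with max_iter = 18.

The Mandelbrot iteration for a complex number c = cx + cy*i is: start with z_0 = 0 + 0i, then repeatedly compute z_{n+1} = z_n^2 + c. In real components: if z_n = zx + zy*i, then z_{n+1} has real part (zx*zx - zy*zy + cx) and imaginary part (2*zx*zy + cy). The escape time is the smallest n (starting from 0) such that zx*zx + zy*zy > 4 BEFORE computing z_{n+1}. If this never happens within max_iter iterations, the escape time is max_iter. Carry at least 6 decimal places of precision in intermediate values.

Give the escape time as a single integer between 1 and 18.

Answer: 18

Derivation:
z_0 = 0 + 0i, c = 0.1930 + -0.3640i
Iter 1: z = 0.1930 + -0.3640i, |z|^2 = 0.1697
Iter 2: z = 0.0978 + -0.5045i, |z|^2 = 0.2641
Iter 3: z = -0.0520 + -0.4626i, |z|^2 = 0.2167
Iter 4: z = -0.0183 + -0.3159i, |z|^2 = 0.1001
Iter 5: z = 0.0935 + -0.3524i, |z|^2 = 0.1329
Iter 6: z = 0.0775 + -0.4299i, |z|^2 = 0.1909
Iter 7: z = 0.0142 + -0.4307i, |z|^2 = 0.1857
Iter 8: z = 0.0077 + -0.3762i, |z|^2 = 0.1416
Iter 9: z = 0.0515 + -0.3698i, |z|^2 = 0.1394
Iter 10: z = 0.0589 + -0.4021i, |z|^2 = 0.1652
Iter 11: z = 0.0348 + -0.4114i, |z|^2 = 0.1704
Iter 12: z = 0.0250 + -0.3926i, |z|^2 = 0.1548
Iter 13: z = 0.0395 + -0.3836i, |z|^2 = 0.1487
Iter 14: z = 0.0474 + -0.3943i, |z|^2 = 0.1577
Iter 15: z = 0.0398 + -0.4014i, |z|^2 = 0.1627
Iter 16: z = 0.0335 + -0.3959i, |z|^2 = 0.1579
Iter 17: z = 0.0374 + -0.3905i, |z|^2 = 0.1539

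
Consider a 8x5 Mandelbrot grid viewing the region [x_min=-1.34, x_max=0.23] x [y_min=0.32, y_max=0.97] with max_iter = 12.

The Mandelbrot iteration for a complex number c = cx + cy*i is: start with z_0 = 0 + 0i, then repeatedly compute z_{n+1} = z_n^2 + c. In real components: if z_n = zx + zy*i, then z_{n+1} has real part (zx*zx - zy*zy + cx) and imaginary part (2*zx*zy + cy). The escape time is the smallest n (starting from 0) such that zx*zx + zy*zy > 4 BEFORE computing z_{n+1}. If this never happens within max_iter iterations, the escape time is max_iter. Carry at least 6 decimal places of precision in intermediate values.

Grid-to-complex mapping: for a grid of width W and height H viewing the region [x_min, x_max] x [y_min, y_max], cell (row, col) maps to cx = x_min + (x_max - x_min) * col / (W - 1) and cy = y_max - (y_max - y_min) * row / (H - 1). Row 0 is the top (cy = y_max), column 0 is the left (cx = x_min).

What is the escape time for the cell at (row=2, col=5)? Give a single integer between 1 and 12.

Answer: 12

Derivation:
z_0 = 0 + 0i, c = -0.2186 + 0.6450i
Iter 1: z = -0.2186 + 0.6450i, |z|^2 = 0.4638
Iter 2: z = -0.5868 + 0.3630i, |z|^2 = 0.4762
Iter 3: z = -0.0060 + 0.2189i, |z|^2 = 0.0480
Iter 4: z = -0.2665 + 0.6424i, |z|^2 = 0.4836
Iter 5: z = -0.5602 + 0.3027i, |z|^2 = 0.4054
Iter 6: z = 0.0037 + 0.3059i, |z|^2 = 0.0936
Iter 7: z = -0.3121 + 0.6472i, |z|^2 = 0.5163
Iter 8: z = -0.5401 + 0.2410i, |z|^2 = 0.3497
Iter 9: z = 0.0150 + 0.3847i, |z|^2 = 0.1482
Iter 10: z = -0.3664 + 0.6566i, |z|^2 = 0.5653
Iter 11: z = -0.5154 + 0.1639i, |z|^2 = 0.2925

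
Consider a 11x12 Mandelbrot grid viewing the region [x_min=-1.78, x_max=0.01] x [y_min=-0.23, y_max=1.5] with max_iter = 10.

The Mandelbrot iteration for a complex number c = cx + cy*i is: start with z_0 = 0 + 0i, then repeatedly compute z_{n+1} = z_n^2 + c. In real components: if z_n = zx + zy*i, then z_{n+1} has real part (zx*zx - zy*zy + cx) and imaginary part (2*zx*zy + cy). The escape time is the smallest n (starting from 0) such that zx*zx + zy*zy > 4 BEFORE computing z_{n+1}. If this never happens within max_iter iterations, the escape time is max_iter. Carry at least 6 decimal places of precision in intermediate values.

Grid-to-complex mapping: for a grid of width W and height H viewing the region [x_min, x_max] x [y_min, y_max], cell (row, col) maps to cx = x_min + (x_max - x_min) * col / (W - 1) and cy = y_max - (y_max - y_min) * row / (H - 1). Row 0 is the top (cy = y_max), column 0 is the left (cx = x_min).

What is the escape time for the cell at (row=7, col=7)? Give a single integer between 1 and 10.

Answer: 10

Derivation:
z_0 = 0 + 0i, c = -0.5270 + 0.3991i
Iter 1: z = -0.5270 + 0.3991i, |z|^2 = 0.4370
Iter 2: z = -0.4085 + -0.0216i, |z|^2 = 0.1674
Iter 3: z = -0.3606 + 0.4167i, |z|^2 = 0.3036
Iter 4: z = -0.5706 + 0.0986i, |z|^2 = 0.3354
Iter 5: z = -0.2111 + 0.2866i, |z|^2 = 0.1267
Iter 6: z = -0.5646 + 0.2781i, |z|^2 = 0.3961
Iter 7: z = -0.2856 + 0.0851i, |z|^2 = 0.0888
Iter 8: z = -0.4527 + 0.3505i, |z|^2 = 0.3277
Iter 9: z = -0.4449 + 0.0818i, |z|^2 = 0.2047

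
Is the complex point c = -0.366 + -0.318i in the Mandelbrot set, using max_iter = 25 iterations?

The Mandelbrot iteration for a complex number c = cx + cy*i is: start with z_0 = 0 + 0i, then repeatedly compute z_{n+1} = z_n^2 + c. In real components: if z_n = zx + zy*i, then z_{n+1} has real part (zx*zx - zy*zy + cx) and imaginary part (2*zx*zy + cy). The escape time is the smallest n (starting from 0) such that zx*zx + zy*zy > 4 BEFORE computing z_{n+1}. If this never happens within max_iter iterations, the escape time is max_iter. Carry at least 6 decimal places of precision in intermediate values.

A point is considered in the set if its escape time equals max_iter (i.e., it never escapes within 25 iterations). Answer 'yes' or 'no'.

z_0 = 0 + 0i, c = -0.3660 + -0.3180i
Iter 1: z = -0.3660 + -0.3180i, |z|^2 = 0.2351
Iter 2: z = -0.3332 + -0.0852i, |z|^2 = 0.1183
Iter 3: z = -0.2623 + -0.2612i, |z|^2 = 0.1370
Iter 4: z = -0.3655 + -0.1810i, |z|^2 = 0.1663
Iter 5: z = -0.2652 + -0.1857i, |z|^2 = 0.1048
Iter 6: z = -0.3302 + -0.2195i, |z|^2 = 0.1572
Iter 7: z = -0.3052 + -0.1731i, |z|^2 = 0.1231
Iter 8: z = -0.3028 + -0.2124i, |z|^2 = 0.1368
Iter 9: z = -0.3194 + -0.1894i, |z|^2 = 0.1379
Iter 10: z = -0.2998 + -0.1970i, |z|^2 = 0.1287
Iter 11: z = -0.3149 + -0.1998i, |z|^2 = 0.1391
Iter 12: z = -0.3068 + -0.1921i, |z|^2 = 0.1310
Iter 13: z = -0.3088 + -0.2001i, |z|^2 = 0.1354
Iter 14: z = -0.3107 + -0.1944i, |z|^2 = 0.1343
Iter 15: z = -0.3073 + -0.1972i, |z|^2 = 0.1333
Iter 16: z = -0.3105 + -0.1968i, |z|^2 = 0.1351
Iter 17: z = -0.3083 + -0.1958i, |z|^2 = 0.1334
Iter 18: z = -0.3093 + -0.1973i, |z|^2 = 0.1346
Iter 19: z = -0.3093 + -0.1960i, |z|^2 = 0.1341
Iter 20: z = -0.3088 + -0.1968i, |z|^2 = 0.1341
Iter 21: z = -0.3094 + -0.1965i, |z|^2 = 0.1343
Iter 22: z = -0.3089 + -0.1964i, |z|^2 = 0.1340
Iter 23: z = -0.3092 + -0.1967i, |z|^2 = 0.1343
Iter 24: z = -0.3091 + -0.1964i, |z|^2 = 0.1341
Did not escape in 25 iterations → in set

Answer: yes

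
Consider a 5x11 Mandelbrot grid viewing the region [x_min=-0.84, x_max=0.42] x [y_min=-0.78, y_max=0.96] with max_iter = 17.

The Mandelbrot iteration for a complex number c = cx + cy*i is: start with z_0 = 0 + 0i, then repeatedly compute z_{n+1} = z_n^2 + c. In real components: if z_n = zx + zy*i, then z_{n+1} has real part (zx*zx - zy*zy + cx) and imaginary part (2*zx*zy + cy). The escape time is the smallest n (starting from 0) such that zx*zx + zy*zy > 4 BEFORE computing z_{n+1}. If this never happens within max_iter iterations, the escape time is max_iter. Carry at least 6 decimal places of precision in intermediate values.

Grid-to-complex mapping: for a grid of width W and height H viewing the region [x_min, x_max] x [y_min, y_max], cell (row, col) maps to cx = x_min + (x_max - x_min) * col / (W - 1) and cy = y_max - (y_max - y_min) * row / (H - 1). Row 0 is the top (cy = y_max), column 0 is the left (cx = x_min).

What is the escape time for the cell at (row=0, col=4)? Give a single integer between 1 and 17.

Answer: 3

Derivation:
z_0 = 0 + 0i, c = 0.4200 + 0.9600i
Iter 1: z = 0.4200 + 0.9600i, |z|^2 = 1.0980
Iter 2: z = -0.3252 + 1.7664i, |z|^2 = 3.2259
Iter 3: z = -2.5944 + -0.1889i, |z|^2 = 6.7667
Escaped at iteration 3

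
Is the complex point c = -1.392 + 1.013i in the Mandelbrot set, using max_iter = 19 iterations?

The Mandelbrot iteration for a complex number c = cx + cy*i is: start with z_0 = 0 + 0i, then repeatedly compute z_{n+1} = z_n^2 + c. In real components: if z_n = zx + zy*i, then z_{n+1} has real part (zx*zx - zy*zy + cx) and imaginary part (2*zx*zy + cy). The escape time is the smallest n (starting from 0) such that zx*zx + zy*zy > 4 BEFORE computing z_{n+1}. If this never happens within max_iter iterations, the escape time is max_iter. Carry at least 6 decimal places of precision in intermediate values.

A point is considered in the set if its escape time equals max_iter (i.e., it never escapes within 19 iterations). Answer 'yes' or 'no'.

Answer: no

Derivation:
z_0 = 0 + 0i, c = -1.3920 + 1.0130i
Iter 1: z = -1.3920 + 1.0130i, |z|^2 = 2.9638
Iter 2: z = -0.4805 + -1.8072i, |z|^2 = 3.4968
Iter 3: z = -4.4271 + 2.7497i, |z|^2 = 27.1599
Escaped at iteration 3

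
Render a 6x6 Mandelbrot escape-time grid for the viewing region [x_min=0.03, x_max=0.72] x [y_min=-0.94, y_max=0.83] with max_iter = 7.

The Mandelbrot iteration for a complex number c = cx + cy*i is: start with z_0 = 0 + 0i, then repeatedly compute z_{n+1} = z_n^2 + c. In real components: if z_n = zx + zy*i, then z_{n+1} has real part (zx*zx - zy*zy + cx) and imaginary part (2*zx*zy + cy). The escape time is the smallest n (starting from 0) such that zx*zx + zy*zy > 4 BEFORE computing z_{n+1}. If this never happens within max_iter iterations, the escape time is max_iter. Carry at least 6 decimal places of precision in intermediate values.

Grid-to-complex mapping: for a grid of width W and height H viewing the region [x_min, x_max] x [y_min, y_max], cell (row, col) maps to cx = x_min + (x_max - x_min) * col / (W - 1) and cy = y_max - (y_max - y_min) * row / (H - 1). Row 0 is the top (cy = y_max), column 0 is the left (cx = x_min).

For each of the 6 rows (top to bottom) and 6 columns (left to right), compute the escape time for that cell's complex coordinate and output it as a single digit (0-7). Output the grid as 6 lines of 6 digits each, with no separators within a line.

Answer: 754332
777643
777643
777743
777533
644322

Derivation:
(row=0, col=0): c = 0.0300 + 0.8300i → escape time 7
(row=0, col=1): c = 0.1680 + 0.8300i → escape time 5
(row=0, col=2): c = 0.3060 + 0.8300i → escape time 4
(row=0, col=3): c = 0.4440 + 0.8300i → escape time 3
(row=0, col=4): c = 0.5820 + 0.8300i → escape time 3
(row=0, col=5): c = 0.7200 + 0.8300i → escape time 2
(row=1, col=0): c = 0.0300 + 0.4760i → escape time 7
(row=1, col=1): c = 0.1680 + 0.4760i → escape time 7
(row=1, col=2): c = 0.3060 + 0.4760i → escape time 7
(row=1, col=3): c = 0.4440 + 0.4760i → escape time 6
(row=1, col=4): c = 0.5820 + 0.4760i → escape time 4
(row=1, col=5): c = 0.7200 + 0.4760i → escape time 3
(row=2, col=0): c = 0.0300 + 0.1220i → escape time 7
(row=2, col=1): c = 0.1680 + 0.1220i → escape time 7
(row=2, col=2): c = 0.3060 + 0.1220i → escape time 7
(row=2, col=3): c = 0.4440 + 0.1220i → escape time 6
(row=2, col=4): c = 0.5820 + 0.1220i → escape time 4
(row=2, col=5): c = 0.7200 + 0.1220i → escape time 3
(row=3, col=0): c = 0.0300 + -0.2320i → escape time 7
(row=3, col=1): c = 0.1680 + -0.2320i → escape time 7
(row=3, col=2): c = 0.3060 + -0.2320i → escape time 7
(row=3, col=3): c = 0.4440 + -0.2320i → escape time 7
(row=3, col=4): c = 0.5820 + -0.2320i → escape time 4
(row=3, col=5): c = 0.7200 + -0.2320i → escape time 3
(row=4, col=0): c = 0.0300 + -0.5860i → escape time 7
(row=4, col=1): c = 0.1680 + -0.5860i → escape time 7
(row=4, col=2): c = 0.3060 + -0.5860i → escape time 7
(row=4, col=3): c = 0.4440 + -0.5860i → escape time 5
(row=4, col=4): c = 0.5820 + -0.5860i → escape time 3
(row=4, col=5): c = 0.7200 + -0.5860i → escape time 3
(row=5, col=0): c = 0.0300 + -0.9400i → escape time 6
(row=5, col=1): c = 0.1680 + -0.9400i → escape time 4
(row=5, col=2): c = 0.3060 + -0.9400i → escape time 4
(row=5, col=3): c = 0.4440 + -0.9400i → escape time 3
(row=5, col=4): c = 0.5820 + -0.9400i → escape time 2
(row=5, col=5): c = 0.7200 + -0.9400i → escape time 2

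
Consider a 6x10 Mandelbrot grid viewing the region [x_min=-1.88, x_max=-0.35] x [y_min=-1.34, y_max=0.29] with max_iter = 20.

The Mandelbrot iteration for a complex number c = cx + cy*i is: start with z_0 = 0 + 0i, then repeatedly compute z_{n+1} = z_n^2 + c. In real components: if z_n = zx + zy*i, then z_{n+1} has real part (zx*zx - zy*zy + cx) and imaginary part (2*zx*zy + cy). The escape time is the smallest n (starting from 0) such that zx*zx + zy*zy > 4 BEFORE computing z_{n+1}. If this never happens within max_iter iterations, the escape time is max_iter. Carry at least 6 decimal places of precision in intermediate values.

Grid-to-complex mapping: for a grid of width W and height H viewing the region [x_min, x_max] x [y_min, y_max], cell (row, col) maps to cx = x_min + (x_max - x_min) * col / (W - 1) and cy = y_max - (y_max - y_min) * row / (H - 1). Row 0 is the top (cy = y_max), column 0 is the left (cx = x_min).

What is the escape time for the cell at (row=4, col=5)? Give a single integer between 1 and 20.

z_0 = 0 + 0i, c = -0.3500 + -0.4344i
Iter 1: z = -0.3500 + -0.4344i, |z|^2 = 0.3112
Iter 2: z = -0.4162 + -0.1303i, |z|^2 = 0.1902
Iter 3: z = -0.1937 + -0.3259i, |z|^2 = 0.1438
Iter 4: z = -0.4187 + -0.3082i, |z|^2 = 0.2703
Iter 5: z = -0.2696 + -0.1764i, |z|^2 = 0.1038
Iter 6: z = -0.3084 + -0.3393i, |z|^2 = 0.2103
Iter 7: z = -0.3700 + -0.2251i, |z|^2 = 0.1876
Iter 8: z = -0.2638 + -0.2678i, |z|^2 = 0.1413
Iter 9: z = -0.3522 + -0.2932i, |z|^2 = 0.2100
Iter 10: z = -0.3119 + -0.2280i, |z|^2 = 0.1493
Iter 11: z = -0.3047 + -0.2922i, |z|^2 = 0.1782
Iter 12: z = -0.3426 + -0.2564i, |z|^2 = 0.1831
Iter 13: z = -0.2984 + -0.2588i, |z|^2 = 0.1560
Iter 14: z = -0.3279 + -0.2800i, |z|^2 = 0.1860
Iter 15: z = -0.3209 + -0.2508i, |z|^2 = 0.1658
Iter 16: z = -0.3099 + -0.2735i, |z|^2 = 0.1709
Iter 17: z = -0.3287 + -0.2649i, |z|^2 = 0.1782
Iter 18: z = -0.3121 + -0.2603i, |z|^2 = 0.1652
Iter 19: z = -0.3203 + -0.2720i, |z|^2 = 0.1766

Answer: 20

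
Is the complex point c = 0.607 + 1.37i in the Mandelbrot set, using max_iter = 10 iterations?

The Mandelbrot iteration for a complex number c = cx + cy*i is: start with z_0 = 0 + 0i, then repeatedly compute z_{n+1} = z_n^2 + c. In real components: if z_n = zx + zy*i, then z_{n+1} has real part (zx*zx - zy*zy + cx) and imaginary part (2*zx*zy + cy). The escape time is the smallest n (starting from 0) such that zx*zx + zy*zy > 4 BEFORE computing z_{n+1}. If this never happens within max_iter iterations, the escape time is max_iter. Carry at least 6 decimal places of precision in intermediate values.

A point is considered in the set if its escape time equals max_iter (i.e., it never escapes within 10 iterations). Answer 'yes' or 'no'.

z_0 = 0 + 0i, c = 0.6070 + 1.3700i
Iter 1: z = 0.6070 + 1.3700i, |z|^2 = 2.2453
Iter 2: z = -0.9015 + 3.0332i, |z|^2 = 10.0128
Escaped at iteration 2

Answer: no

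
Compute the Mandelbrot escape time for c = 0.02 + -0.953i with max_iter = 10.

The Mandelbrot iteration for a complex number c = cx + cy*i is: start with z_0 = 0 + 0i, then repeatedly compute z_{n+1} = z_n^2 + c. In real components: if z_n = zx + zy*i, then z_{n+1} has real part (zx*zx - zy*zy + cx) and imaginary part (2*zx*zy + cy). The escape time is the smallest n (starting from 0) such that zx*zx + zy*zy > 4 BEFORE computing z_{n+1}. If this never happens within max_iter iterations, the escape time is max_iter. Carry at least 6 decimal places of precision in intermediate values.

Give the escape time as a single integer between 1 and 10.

Answer: 6

Derivation:
z_0 = 0 + 0i, c = 0.0200 + -0.9530i
Iter 1: z = 0.0200 + -0.9530i, |z|^2 = 0.9086
Iter 2: z = -0.8878 + -0.9911i, |z|^2 = 1.7705
Iter 3: z = -0.1741 + 0.8069i, |z|^2 = 0.6813
Iter 4: z = -0.6007 + -1.2340i, |z|^2 = 1.8835
Iter 5: z = -1.1418 + 0.5295i, |z|^2 = 1.5842
Iter 6: z = 1.0435 + -2.1621i, |z|^2 = 5.7637
Escaped at iteration 6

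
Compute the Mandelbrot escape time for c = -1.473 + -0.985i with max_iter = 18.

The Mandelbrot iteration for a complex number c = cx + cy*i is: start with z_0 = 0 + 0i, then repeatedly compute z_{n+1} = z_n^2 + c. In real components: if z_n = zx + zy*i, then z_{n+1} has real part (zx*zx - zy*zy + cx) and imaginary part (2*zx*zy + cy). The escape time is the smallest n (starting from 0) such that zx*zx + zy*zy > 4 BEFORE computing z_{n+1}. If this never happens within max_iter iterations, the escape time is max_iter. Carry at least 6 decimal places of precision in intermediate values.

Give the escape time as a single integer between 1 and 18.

z_0 = 0 + 0i, c = -1.4730 + -0.9850i
Iter 1: z = -1.4730 + -0.9850i, |z|^2 = 3.1400
Iter 2: z = -0.2735 + 1.9168i, |z|^2 = 3.7490
Iter 3: z = -5.0724 + -2.0335i, |z|^2 = 29.8639
Escaped at iteration 3

Answer: 3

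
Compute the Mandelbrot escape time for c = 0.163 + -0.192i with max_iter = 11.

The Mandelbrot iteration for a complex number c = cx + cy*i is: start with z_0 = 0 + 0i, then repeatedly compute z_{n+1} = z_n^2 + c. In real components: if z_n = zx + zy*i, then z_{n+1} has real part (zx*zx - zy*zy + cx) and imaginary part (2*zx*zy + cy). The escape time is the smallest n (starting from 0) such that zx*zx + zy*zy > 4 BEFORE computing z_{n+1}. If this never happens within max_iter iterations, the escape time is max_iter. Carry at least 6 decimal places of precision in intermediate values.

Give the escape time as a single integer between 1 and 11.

Answer: 11

Derivation:
z_0 = 0 + 0i, c = 0.1630 + -0.1920i
Iter 1: z = 0.1630 + -0.1920i, |z|^2 = 0.0634
Iter 2: z = 0.1527 + -0.2546i, |z|^2 = 0.0881
Iter 3: z = 0.1215 + -0.2698i, |z|^2 = 0.0875
Iter 4: z = 0.1050 + -0.2576i, |z|^2 = 0.0774
Iter 5: z = 0.1077 + -0.2461i, |z|^2 = 0.0722
Iter 6: z = 0.1140 + -0.2450i, |z|^2 = 0.0730
Iter 7: z = 0.1160 + -0.2479i, |z|^2 = 0.0749
Iter 8: z = 0.1150 + -0.2495i, |z|^2 = 0.0755
Iter 9: z = 0.1140 + -0.2494i, |z|^2 = 0.0752
Iter 10: z = 0.1138 + -0.2488i, |z|^2 = 0.0749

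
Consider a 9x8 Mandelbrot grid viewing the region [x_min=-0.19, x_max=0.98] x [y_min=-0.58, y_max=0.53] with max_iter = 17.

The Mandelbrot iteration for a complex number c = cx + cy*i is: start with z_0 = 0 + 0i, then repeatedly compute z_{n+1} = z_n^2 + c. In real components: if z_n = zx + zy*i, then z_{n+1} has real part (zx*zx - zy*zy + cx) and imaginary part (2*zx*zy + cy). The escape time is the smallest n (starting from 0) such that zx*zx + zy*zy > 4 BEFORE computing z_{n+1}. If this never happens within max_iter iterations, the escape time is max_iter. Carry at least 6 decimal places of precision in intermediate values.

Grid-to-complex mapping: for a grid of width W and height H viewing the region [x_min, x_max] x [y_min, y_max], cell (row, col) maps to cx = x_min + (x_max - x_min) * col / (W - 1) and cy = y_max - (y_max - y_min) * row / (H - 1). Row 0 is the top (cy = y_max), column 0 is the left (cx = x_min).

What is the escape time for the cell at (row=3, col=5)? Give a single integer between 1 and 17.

Answer: 4

Derivation:
z_0 = 0 + 0i, c = 0.5413 + 0.0543i
Iter 1: z = 0.5413 + 0.0543i, |z|^2 = 0.2959
Iter 2: z = 0.8313 + 0.1131i, |z|^2 = 0.7038
Iter 3: z = 1.2195 + 0.2422i, |z|^2 = 1.5457
Iter 4: z = 1.9696 + 0.6451i, |z|^2 = 4.2956
Escaped at iteration 4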